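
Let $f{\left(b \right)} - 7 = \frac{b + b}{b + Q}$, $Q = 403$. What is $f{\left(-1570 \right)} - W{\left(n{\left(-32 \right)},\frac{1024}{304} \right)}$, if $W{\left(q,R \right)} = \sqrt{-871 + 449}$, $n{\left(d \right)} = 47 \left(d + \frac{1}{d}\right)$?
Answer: $\frac{11309}{1167} - i \sqrt{422} \approx 9.6907 - 20.543 i$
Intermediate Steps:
$f{\left(b \right)} = 7 + \frac{2 b}{403 + b}$ ($f{\left(b \right)} = 7 + \frac{b + b}{b + 403} = 7 + \frac{2 b}{403 + b}$)
$n{\left(d \right)} = 47 d + \frac{47}{d}$
$W{\left(q,R \right)} = i \sqrt{422}$ ($W{\left(q,R \right)} = \sqrt{-422} = i \sqrt{422}$)
$f{\left(-1570 \right)} - W{\left(n{\left(-32 \right)},\frac{1024}{304} \right)} = \frac{2821 + 9 \left(-1570\right)}{403 - 1570} - i \sqrt{422} = \frac{2821 - 14130}{-1167} - i \sqrt{422} = \left(- \frac{1}{1167}\right) \left(-11309\right) - i \sqrt{422} = \frac{11309}{1167} - i \sqrt{422}$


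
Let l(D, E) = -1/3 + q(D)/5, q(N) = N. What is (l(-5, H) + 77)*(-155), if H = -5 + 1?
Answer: -35185/3 ≈ -11728.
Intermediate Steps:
H = -4
l(D, E) = -⅓ + D/5 (l(D, E) = -1/3 + D/5 = -1*⅓ + D*(⅕) = -⅓ + D/5)
(l(-5, H) + 77)*(-155) = ((-⅓ + (⅕)*(-5)) + 77)*(-155) = ((-⅓ - 1) + 77)*(-155) = (-4/3 + 77)*(-155) = (227/3)*(-155) = -35185/3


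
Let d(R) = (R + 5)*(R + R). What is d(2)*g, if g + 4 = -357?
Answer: -10108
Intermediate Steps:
g = -361 (g = -4 - 357 = -361)
d(R) = 2*R*(5 + R) (d(R) = (5 + R)*(2*R) = 2*R*(5 + R))
d(2)*g = (2*2*(5 + 2))*(-361) = (2*2*7)*(-361) = 28*(-361) = -10108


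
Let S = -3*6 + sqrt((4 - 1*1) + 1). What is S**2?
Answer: 256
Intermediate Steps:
S = -16 (S = -18 + sqrt((4 - 1) + 1) = -18 + sqrt(3 + 1) = -18 + sqrt(4) = -18 + 2 = -16)
S**2 = (-16)**2 = 256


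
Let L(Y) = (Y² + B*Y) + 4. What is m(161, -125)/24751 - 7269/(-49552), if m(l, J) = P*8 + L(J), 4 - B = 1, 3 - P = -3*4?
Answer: 941727467/1226461552 ≈ 0.76784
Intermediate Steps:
P = 15 (P = 3 - (-3)*4 = 3 - 1*(-12) = 3 + 12 = 15)
B = 3 (B = 4 - 1*1 = 4 - 1 = 3)
L(Y) = 4 + Y² + 3*Y (L(Y) = (Y² + 3*Y) + 4 = 4 + Y² + 3*Y)
m(l, J) = 124 + J² + 3*J (m(l, J) = 15*8 + (4 + J² + 3*J) = 120 + (4 + J² + 3*J) = 124 + J² + 3*J)
m(161, -125)/24751 - 7269/(-49552) = (124 + (-125)² + 3*(-125))/24751 - 7269/(-49552) = (124 + 15625 - 375)*(1/24751) - 7269*(-1/49552) = 15374*(1/24751) + 7269/49552 = 15374/24751 + 7269/49552 = 941727467/1226461552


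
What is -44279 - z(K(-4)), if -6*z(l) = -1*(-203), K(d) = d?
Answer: -265471/6 ≈ -44245.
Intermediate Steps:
z(l) = -203/6 (z(l) = -(-1)*(-203)/6 = -1/6*203 = -203/6)
-44279 - z(K(-4)) = -44279 - 1*(-203/6) = -44279 + 203/6 = -265471/6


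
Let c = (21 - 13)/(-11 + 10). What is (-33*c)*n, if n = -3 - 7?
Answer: -2640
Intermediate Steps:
n = -10
c = -8 (c = 8/(-1) = 8*(-1) = -8)
(-33*c)*n = -33*(-8)*(-10) = 264*(-10) = -2640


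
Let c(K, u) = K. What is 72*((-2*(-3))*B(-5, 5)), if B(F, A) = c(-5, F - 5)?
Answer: -2160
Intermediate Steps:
B(F, A) = -5
72*((-2*(-3))*B(-5, 5)) = 72*(-2*(-3)*(-5)) = 72*(6*(-5)) = 72*(-30) = -2160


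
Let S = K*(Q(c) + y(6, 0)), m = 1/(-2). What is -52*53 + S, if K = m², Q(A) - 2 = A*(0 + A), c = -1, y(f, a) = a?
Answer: -11021/4 ≈ -2755.3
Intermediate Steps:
m = -½ (m = 1*(-½) = -½ ≈ -0.50000)
Q(A) = 2 + A² (Q(A) = 2 + A*(0 + A) = 2 + A*A = 2 + A²)
K = ¼ (K = (-½)² = ¼ ≈ 0.25000)
S = ¾ (S = ((2 + (-1)²) + 0)/4 = ((2 + 1) + 0)/4 = (3 + 0)/4 = (¼)*3 = ¾ ≈ 0.75000)
-52*53 + S = -52*53 + ¾ = -2756 + ¾ = -11021/4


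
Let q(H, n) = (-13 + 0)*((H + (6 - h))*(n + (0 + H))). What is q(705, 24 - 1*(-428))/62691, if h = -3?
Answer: -3579758/20897 ≈ -171.30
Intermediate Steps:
q(H, n) = -13*(9 + H)*(H + n) (q(H, n) = (-13 + 0)*((H + (6 - 1*(-3)))*(n + (0 + H))) = -13*(H + (6 + 3))*(n + H) = -13*(H + 9)*(H + n) = -13*(9 + H)*(H + n))
q(705, 24 - 1*(-428))/62691 = (-117*705 - 117*(24 - 1*(-428)) - 13*705² - 13*705*(24 - 1*(-428)))/62691 = (-82485 - 117*(24 + 428) - 13*497025 - 13*705*(24 + 428))*(1/62691) = (-82485 - 117*452 - 6461325 - 13*705*452)*(1/62691) = (-82485 - 52884 - 6461325 - 4142580)*(1/62691) = -10739274*1/62691 = -3579758/20897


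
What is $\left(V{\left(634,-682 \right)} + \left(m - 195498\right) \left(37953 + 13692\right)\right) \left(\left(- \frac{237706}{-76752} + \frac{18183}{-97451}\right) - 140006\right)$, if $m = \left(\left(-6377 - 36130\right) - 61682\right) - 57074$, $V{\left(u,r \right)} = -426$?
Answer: $\frac{7358454312458591205521}{2852616} \approx 2.5795 \cdot 10^{15}$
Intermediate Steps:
$m = -161263$ ($m = \left(\left(-6377 - 36130\right) - 61682\right) - 57074 = \left(-42507 - 61682\right) - 57074 = -104189 - 57074 = -161263$)
$\left(V{\left(634,-682 \right)} + \left(m - 195498\right) \left(37953 + 13692\right)\right) \left(\left(- \frac{237706}{-76752} + \frac{18183}{-97451}\right) - 140006\right) = \left(-426 + \left(-161263 - 195498\right) \left(37953 + 13692\right)\right) \left(\left(- \frac{237706}{-76752} + \frac{18183}{-97451}\right) - 140006\right) = \left(-426 - 18424921845\right) \left(\left(\left(-237706\right) \left(- \frac{1}{76752}\right) + 18183 \left(- \frac{1}{97451}\right)\right) - 140006\right) = \left(-426 - 18424921845\right) \left(\left(\frac{118853}{38376} - \frac{957}{5129}\right) - 140006\right) = - 18424922271 \left(\frac{572871205}{196830504} - 140006\right) = \left(-18424922271\right) \left(- \frac{27556878671819}{196830504}\right) = \frac{7358454312458591205521}{2852616}$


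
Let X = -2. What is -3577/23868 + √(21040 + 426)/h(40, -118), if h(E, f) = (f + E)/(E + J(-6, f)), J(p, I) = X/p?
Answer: -3577/23868 - 121*√21466/234 ≈ -75.911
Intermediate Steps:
J(p, I) = -2/p
h(E, f) = (E + f)/(⅓ + E) (h(E, f) = (f + E)/(E - 2/(-6)) = (E + f)/(E - 2*(-⅙)) = (E + f)/(E + ⅓) = (E + f)/(⅓ + E))
-3577/23868 + √(21040 + 426)/h(40, -118) = -3577/23868 + √(21040 + 426)/((3*(40 - 118)/(1 + 3*40))) = -3577*1/23868 + √21466/((3*(-78)/(1 + 120))) = -3577/23868 + √21466/((3*(-78)/121)) = -3577/23868 + √21466/((3*(1/121)*(-78))) = -3577/23868 + √21466/(-234/121) = -3577/23868 + √21466*(-121/234) = -3577/23868 - 121*√21466/234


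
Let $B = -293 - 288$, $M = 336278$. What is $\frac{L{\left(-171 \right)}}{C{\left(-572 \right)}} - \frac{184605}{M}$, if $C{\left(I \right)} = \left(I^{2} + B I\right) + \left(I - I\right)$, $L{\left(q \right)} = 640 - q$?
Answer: $- \frac{60738614861}{110890360724} \approx -0.54774$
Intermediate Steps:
$B = -581$
$C{\left(I \right)} = I^{2} - 581 I$ ($C{\left(I \right)} = \left(I^{2} - 581 I\right) + \left(I - I\right) = \left(I^{2} - 581 I\right) + 0 = I^{2} - 581 I$)
$\frac{L{\left(-171 \right)}}{C{\left(-572 \right)}} - \frac{184605}{M} = \frac{640 - -171}{\left(-572\right) \left(-581 - 572\right)} - \frac{184605}{336278} = \frac{640 + 171}{\left(-572\right) \left(-1153\right)} - \frac{184605}{336278} = \frac{811}{659516} - \frac{184605}{336278} = - \frac{60738614861}{110890360724}$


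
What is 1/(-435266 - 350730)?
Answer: -1/785996 ≈ -1.2723e-6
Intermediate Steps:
1/(-435266 - 350730) = 1/(-785996) = -1/785996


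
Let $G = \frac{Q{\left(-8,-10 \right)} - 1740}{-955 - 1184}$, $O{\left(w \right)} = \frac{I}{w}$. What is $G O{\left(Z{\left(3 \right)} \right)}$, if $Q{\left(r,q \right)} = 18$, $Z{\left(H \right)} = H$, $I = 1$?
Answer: $\frac{574}{2139} \approx 0.26835$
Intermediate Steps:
$O{\left(w \right)} = \frac{1}{w}$ ($O{\left(w \right)} = 1 \frac{1}{w} = \frac{1}{w}$)
$G = \frac{574}{713}$ ($G = \frac{18 - 1740}{-955 - 1184} = - \frac{1722}{-2139} = \left(-1722\right) \left(- \frac{1}{2139}\right) = \frac{574}{713} \approx 0.80505$)
$G O{\left(Z{\left(3 \right)} \right)} = \frac{574}{713 \cdot 3} = \frac{574}{713} \cdot \frac{1}{3} = \frac{574}{2139}$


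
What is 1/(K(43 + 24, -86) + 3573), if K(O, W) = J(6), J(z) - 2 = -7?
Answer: 1/3568 ≈ 0.00028027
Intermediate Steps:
J(z) = -5 (J(z) = 2 - 7 = -5)
K(O, W) = -5
1/(K(43 + 24, -86) + 3573) = 1/(-5 + 3573) = 1/3568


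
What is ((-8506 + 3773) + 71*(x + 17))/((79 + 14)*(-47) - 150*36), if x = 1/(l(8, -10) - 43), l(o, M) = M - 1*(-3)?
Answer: 176371/488550 ≈ 0.36101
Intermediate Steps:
l(o, M) = 3 + M (l(o, M) = M + 3 = 3 + M)
x = -1/50 (x = 1/((3 - 10) - 43) = 1/(-7 - 43) = 1/(-50) = -1/50 ≈ -0.020000)
((-8506 + 3773) + 71*(x + 17))/((79 + 14)*(-47) - 150*36) = ((-8506 + 3773) + 71*(-1/50 + 17))/((79 + 14)*(-47) - 150*36) = (-4733 + 71*(849/50))/(93*(-47) - 5400) = (-4733 + 60279/50)/(-4371 - 5400) = -176371/50/(-9771) = -176371/50*(-1/9771) = 176371/488550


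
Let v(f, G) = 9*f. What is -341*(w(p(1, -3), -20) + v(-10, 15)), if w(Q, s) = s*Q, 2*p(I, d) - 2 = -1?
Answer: 34100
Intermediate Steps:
p(I, d) = ½ (p(I, d) = 1 + (½)*(-1) = 1 - ½ = ½)
w(Q, s) = Q*s
-341*(w(p(1, -3), -20) + v(-10, 15)) = -341*((½)*(-20) + 9*(-10)) = -341*(-10 - 90) = -341*(-100) = 34100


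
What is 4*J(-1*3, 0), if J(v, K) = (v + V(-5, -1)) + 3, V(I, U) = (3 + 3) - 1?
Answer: 20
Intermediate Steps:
V(I, U) = 5 (V(I, U) = 6 - 1 = 5)
J(v, K) = 8 + v (J(v, K) = (v + 5) + 3 = (5 + v) + 3 = 8 + v)
4*J(-1*3, 0) = 4*(8 - 1*3) = 4*(8 - 3) = 4*5 = 20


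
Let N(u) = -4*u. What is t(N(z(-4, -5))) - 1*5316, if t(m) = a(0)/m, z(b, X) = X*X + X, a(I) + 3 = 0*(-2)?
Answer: -425277/80 ≈ -5316.0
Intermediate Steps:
a(I) = -3 (a(I) = -3 + 0*(-2) = -3 + 0 = -3)
z(b, X) = X + X² (z(b, X) = X² + X = X + X²)
t(m) = -3/m
t(N(z(-4, -5))) - 1*5316 = -3*1/(20*(1 - 5)) - 1*5316 = -3/((-(-20)*(-4))) - 5316 = -3/((-4*20)) - 5316 = -3/(-80) - 5316 = -3*(-1/80) - 5316 = 3/80 - 5316 = -425277/80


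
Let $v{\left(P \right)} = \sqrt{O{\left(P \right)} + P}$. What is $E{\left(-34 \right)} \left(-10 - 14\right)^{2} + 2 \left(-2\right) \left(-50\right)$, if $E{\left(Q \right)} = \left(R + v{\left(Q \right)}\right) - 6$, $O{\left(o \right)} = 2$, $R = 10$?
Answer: $2504 + 2304 i \sqrt{2} \approx 2504.0 + 3258.3 i$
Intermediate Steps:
$v{\left(P \right)} = \sqrt{2 + P}$
$E{\left(Q \right)} = 4 + \sqrt{2 + Q}$ ($E{\left(Q \right)} = \left(10 + \sqrt{2 + Q}\right) - 6 = 4 + \sqrt{2 + Q}$)
$E{\left(-34 \right)} \left(-10 - 14\right)^{2} + 2 \left(-2\right) \left(-50\right) = \left(4 + \sqrt{2 - 34}\right) \left(-10 - 14\right)^{2} + 2 \left(-2\right) \left(-50\right) = \left(4 + \sqrt{-32}\right) \left(-24\right)^{2} - -200 = \left(4 + 4 i \sqrt{2}\right) 576 + 200 = \left(2304 + 2304 i \sqrt{2}\right) + 200 = 2504 + 2304 i \sqrt{2}$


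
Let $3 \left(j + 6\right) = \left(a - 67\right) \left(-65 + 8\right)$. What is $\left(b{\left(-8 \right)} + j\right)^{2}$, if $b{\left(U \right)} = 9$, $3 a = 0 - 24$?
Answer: $2039184$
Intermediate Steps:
$a = -8$ ($a = \frac{0 - 24}{3} = \frac{1}{3} \left(-24\right) = -8$)
$j = 1419$ ($j = -6 + \frac{\left(-8 - 67\right) \left(-65 + 8\right)}{3} = -6 + \frac{\left(-75\right) \left(-57\right)}{3} = -6 + \frac{1}{3} \cdot 4275 = -6 + 1425 = 1419$)
$\left(b{\left(-8 \right)} + j\right)^{2} = \left(9 + 1419\right)^{2} = 1428^{2} = 2039184$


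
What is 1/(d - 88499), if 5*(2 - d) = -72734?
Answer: -5/369751 ≈ -1.3523e-5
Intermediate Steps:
d = 72744/5 (d = 2 - ⅕*(-72734) = 2 + 72734/5 = 72744/5 ≈ 14549.)
1/(d - 88499) = 1/(72744/5 - 88499) = 1/(-369751/5) = -5/369751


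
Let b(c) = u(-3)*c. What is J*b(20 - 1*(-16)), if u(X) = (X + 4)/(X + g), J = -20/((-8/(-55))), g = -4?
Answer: 4950/7 ≈ 707.14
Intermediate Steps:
J = -275/2 (J = -20/((-8*(-1/55))) = -20/8/55 = -20*55/8 = -275/2 ≈ -137.50)
u(X) = (4 + X)/(-4 + X) (u(X) = (X + 4)/(X - 4) = (4 + X)/(-4 + X))
b(c) = -c/7 (b(c) = ((4 - 3)/(-4 - 3))*c = (1/(-7))*c = (-⅐*1)*c = -c/7)
J*b(20 - 1*(-16)) = -(-275)*(20 - 1*(-16))/14 = -(-275)*(20 + 16)/14 = -(-275)*36/14 = -275/2*(-36/7) = 4950/7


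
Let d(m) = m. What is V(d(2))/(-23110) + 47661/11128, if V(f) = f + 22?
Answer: 550589319/128584040 ≈ 4.2819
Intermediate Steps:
V(f) = 22 + f
V(d(2))/(-23110) + 47661/11128 = (22 + 2)/(-23110) + 47661/11128 = 24*(-1/23110) + 47661*(1/11128) = -12/11555 + 47661/11128 = 550589319/128584040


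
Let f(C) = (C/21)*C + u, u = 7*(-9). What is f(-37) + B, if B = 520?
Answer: 10966/21 ≈ 522.19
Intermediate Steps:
u = -63
f(C) = -63 + C²/21 (f(C) = (C/21)*C - 63 = C²/21 - 63 = -63 + C²/21)
f(-37) + B = (-63 + (1/21)*(-37)²) + 520 = (-63 + (1/21)*1369) + 520 = (-63 + 1369/21) + 520 = 46/21 + 520 = 10966/21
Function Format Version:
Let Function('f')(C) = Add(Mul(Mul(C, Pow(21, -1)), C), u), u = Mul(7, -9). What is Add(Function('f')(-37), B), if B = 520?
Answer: Rational(10966, 21) ≈ 522.19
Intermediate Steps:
u = -63
Function('f')(C) = Add(-63, Mul(Rational(1, 21), Pow(C, 2))) (Function('f')(C) = Add(Mul(Mul(C, Pow(21, -1)), C), -63) = Add(Mul(Mul(C, Rational(1, 21)), C), -63) = Add(Mul(Mul(Rational(1, 21), C), C), -63) = Add(Mul(Rational(1, 21), Pow(C, 2)), -63) = Add(-63, Mul(Rational(1, 21), Pow(C, 2))))
Add(Function('f')(-37), B) = Add(Add(-63, Mul(Rational(1, 21), Pow(-37, 2))), 520) = Add(Add(-63, Mul(Rational(1, 21), 1369)), 520) = Add(Add(-63, Rational(1369, 21)), 520) = Add(Rational(46, 21), 520) = Rational(10966, 21)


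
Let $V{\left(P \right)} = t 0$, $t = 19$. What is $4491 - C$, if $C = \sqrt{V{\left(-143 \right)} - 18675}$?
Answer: $4491 - 15 i \sqrt{83} \approx 4491.0 - 136.66 i$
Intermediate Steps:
$V{\left(P \right)} = 0$ ($V{\left(P \right)} = 19 \cdot 0 = 0$)
$C = 15 i \sqrt{83}$ ($C = \sqrt{0 - 18675} = \sqrt{-18675} = 15 i \sqrt{83} \approx 136.66 i$)
$4491 - C = 4491 - 15 i \sqrt{83}$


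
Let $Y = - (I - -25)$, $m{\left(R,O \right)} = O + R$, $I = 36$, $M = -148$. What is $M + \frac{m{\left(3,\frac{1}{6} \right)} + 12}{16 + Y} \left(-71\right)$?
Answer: $- \frac{33499}{270} \approx -124.07$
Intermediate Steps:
$Y = -61$ ($Y = - (36 - -25) = - (36 + 25) = \left(-1\right) 61 = -61$)
$M + \frac{m{\left(3,\frac{1}{6} \right)} + 12}{16 + Y} \left(-71\right) = -148 + \frac{\left(\frac{1}{6} + 3\right) + 12}{16 - 61} \left(-71\right) = -148 + \frac{\left(\frac{1}{6} + 3\right) + 12}{-45} \left(-71\right) = -148 + \left(\frac{19}{6} + 12\right) \left(- \frac{1}{45}\right) \left(-71\right) = -148 + \frac{91}{6} \left(- \frac{1}{45}\right) \left(-71\right) = -148 - - \frac{6461}{270} = -148 + \frac{6461}{270} = - \frac{33499}{270}$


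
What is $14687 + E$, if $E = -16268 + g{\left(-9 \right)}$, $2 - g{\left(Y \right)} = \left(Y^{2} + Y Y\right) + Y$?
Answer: $-1732$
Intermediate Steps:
$g{\left(Y \right)} = 2 - Y - 2 Y^{2}$ ($g{\left(Y \right)} = 2 - \left(\left(Y^{2} + Y Y\right) + Y\right) = 2 - \left(\left(Y^{2} + Y^{2}\right) + Y\right) = 2 - \left(2 Y^{2} + Y\right) = 2 - \left(Y + 2 Y^{2}\right) = 2 - Y - 2 Y^{2}$)
$E = -16419$ ($E = -16268 - \left(-11 + 162\right) = -16268 + \left(2 + 9 - 162\right) = -16268 - 151 = -16419$)
$14687 + E = 14687 - 16419 = -1732$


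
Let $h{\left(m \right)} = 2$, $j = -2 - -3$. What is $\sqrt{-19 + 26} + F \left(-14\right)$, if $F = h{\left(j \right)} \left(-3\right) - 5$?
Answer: $154 + \sqrt{7} \approx 156.65$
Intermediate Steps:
$j = 1$ ($j = -2 + 3 = 1$)
$F = -11$ ($F = 2 \left(-3\right) - 5 = -6 - 5 = -11$)
$\sqrt{-19 + 26} + F \left(-14\right) = \sqrt{-19 + 26} - -154 = \sqrt{7} + 154 = 154 + \sqrt{7}$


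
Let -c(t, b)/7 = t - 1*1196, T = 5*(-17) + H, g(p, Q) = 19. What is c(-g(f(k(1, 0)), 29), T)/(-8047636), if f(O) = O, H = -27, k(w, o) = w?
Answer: -8505/8047636 ≈ -0.0010568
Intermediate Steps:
T = -112 (T = 5*(-17) - 27 = -85 - 27 = -112)
c(t, b) = 8372 - 7*t (c(t, b) = -7*(t - 1*1196) = -7*(t - 1196) = -7*(-1196 + t) = 8372 - 7*t)
c(-g(f(k(1, 0)), 29), T)/(-8047636) = (8372 - (-7)*19)/(-8047636) = (8372 - 7*(-19))*(-1/8047636) = (8372 + 133)*(-1/8047636) = 8505*(-1/8047636) = -8505/8047636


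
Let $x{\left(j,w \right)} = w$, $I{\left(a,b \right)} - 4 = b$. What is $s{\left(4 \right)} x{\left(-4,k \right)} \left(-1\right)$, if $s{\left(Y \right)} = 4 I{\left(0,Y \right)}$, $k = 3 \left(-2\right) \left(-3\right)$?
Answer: $-576$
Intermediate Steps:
$k = 18$ ($k = \left(-6\right) \left(-3\right) = 18$)
$I{\left(a,b \right)} = 4 + b$
$s{\left(Y \right)} = 16 + 4 Y$ ($s{\left(Y \right)} = 4 \left(4 + Y\right) = 16 + 4 Y$)
$s{\left(4 \right)} x{\left(-4,k \right)} \left(-1\right) = \left(16 + 4 \cdot 4\right) 18 \left(-1\right) = \left(16 + 16\right) 18 \left(-1\right) = 32 \cdot 18 \left(-1\right) = 576 \left(-1\right) = -576$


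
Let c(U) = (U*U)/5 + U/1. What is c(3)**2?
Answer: 576/25 ≈ 23.040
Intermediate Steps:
c(U) = U + U**2/5 (c(U) = U**2*(1/5) + U*1 = U**2/5 + U = U + U**2/5)
c(3)**2 = ((1/5)*3*(5 + 3))**2 = ((1/5)*3*8)**2 = (24/5)**2 = 576/25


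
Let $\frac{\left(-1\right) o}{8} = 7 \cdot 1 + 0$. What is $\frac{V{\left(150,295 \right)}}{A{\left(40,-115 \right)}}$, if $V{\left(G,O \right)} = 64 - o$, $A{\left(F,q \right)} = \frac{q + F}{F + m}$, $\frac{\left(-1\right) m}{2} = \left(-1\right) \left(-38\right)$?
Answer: $\frac{288}{5} \approx 57.6$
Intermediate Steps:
$o = -56$ ($o = - 8 \left(7 \cdot 1 + 0\right) = - 8 \left(7 + 0\right) = \left(-8\right) 7 = -56$)
$m = -76$ ($m = - 2 \left(\left(-1\right) \left(-38\right)\right) = \left(-2\right) 38 = -76$)
$A{\left(F,q \right)} = \frac{F + q}{-76 + F}$ ($A{\left(F,q \right)} = \frac{q + F}{F - 76} = \frac{F + q}{-76 + F}$)
$V{\left(G,O \right)} = 120$ ($V{\left(G,O \right)} = 64 - -56 = 64 + 56 = 120$)
$\frac{V{\left(150,295 \right)}}{A{\left(40,-115 \right)}} = \frac{120}{\frac{1}{-76 + 40} \left(40 - 115\right)} = \frac{120}{\frac{1}{-36} \left(-75\right)} = \frac{120}{\left(- \frac{1}{36}\right) \left(-75\right)} = \frac{120}{\frac{25}{12}} = 120 \cdot \frac{12}{25} = \frac{288}{5}$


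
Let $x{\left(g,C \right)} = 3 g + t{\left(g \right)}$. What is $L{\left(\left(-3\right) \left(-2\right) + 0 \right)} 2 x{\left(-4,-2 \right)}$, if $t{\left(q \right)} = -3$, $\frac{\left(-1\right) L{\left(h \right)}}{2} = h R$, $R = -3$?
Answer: $-1080$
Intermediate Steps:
$L{\left(h \right)} = 6 h$ ($L{\left(h \right)} = - 2 h \left(-3\right) = - 2 \left(- 3 h\right) = 6 h$)
$x{\left(g,C \right)} = -3 + 3 g$ ($x{\left(g,C \right)} = 3 g - 3 = -3 + 3 g$)
$L{\left(\left(-3\right) \left(-2\right) + 0 \right)} 2 x{\left(-4,-2 \right)} = 6 \left(\left(-3\right) \left(-2\right) + 0\right) 2 \left(-3 + 3 \left(-4\right)\right) = 6 \left(6 + 0\right) 2 \left(-3 - 12\right) = 6 \cdot 6 \cdot 2 \left(-15\right) = 36 \cdot 2 \left(-15\right) = 72 \left(-15\right) = -1080$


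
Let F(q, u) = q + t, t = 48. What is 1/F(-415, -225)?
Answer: -1/367 ≈ -0.0027248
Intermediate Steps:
F(q, u) = 48 + q (F(q, u) = q + 48 = 48 + q)
1/F(-415, -225) = 1/(48 - 415) = 1/(-367) = -1/367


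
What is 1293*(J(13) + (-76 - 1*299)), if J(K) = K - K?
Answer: -484875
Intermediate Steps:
J(K) = 0
1293*(J(13) + (-76 - 1*299)) = 1293*(0 + (-76 - 1*299)) = 1293*(0 + (-76 - 299)) = 1293*(0 - 375) = 1293*(-375) = -484875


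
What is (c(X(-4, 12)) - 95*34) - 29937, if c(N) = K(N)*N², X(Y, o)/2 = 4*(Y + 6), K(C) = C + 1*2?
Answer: -28559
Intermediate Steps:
K(C) = 2 + C (K(C) = C + 2 = 2 + C)
X(Y, o) = 48 + 8*Y (X(Y, o) = 2*(4*(Y + 6)) = 2*(4*(6 + Y)) = 2*(24 + 4*Y) = 48 + 8*Y)
c(N) = N²*(2 + N) (c(N) = (2 + N)*N² = N²*(2 + N))
(c(X(-4, 12)) - 95*34) - 29937 = ((48 + 8*(-4))²*(2 + (48 + 8*(-4))) - 95*34) - 29937 = ((48 - 32)²*(2 + (48 - 32)) - 3230) - 29937 = (16²*(2 + 16) - 3230) - 29937 = (256*18 - 3230) - 29937 = (4608 - 3230) - 29937 = 1378 - 29937 = -28559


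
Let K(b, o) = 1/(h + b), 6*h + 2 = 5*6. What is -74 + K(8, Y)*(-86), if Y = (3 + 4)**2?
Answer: -1535/19 ≈ -80.789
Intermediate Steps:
h = 14/3 (h = -1/3 + (5*6)/6 = -1/3 + (1/6)*30 = -1/3 + 5 = 14/3 ≈ 4.6667)
Y = 49 (Y = 7**2 = 49)
K(b, o) = 1/(14/3 + b)
-74 + K(8, Y)*(-86) = -74 + (3/(14 + 3*8))*(-86) = -74 + (3/(14 + 24))*(-86) = -74 + (3/38)*(-86) = -74 - 129/19 = -1535/19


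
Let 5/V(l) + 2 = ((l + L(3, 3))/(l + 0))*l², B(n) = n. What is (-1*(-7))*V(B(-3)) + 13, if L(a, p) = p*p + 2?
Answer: 303/26 ≈ 11.654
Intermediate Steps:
L(a, p) = 2 + p² (L(a, p) = p² + 2 = 2 + p²)
V(l) = 5/(-2 + l*(11 + l)) (V(l) = 5/(-2 + ((l + (2 + 3²))/(l + 0))*l²) = 5/(-2 + ((l + (2 + 9))/l)*l²) = 5/(-2 + ((l + 11)/l)*l²) = 5/(-2 + ((11 + l)/l)*l²) = 5/(-2 + l*(11 + l)))
(-1*(-7))*V(B(-3)) + 13 = (-1*(-7))*(5/(-2 + (-3)² + 11*(-3))) + 13 = 7*(5/(-2 + 9 - 33)) + 13 = 7*(5/(-26)) + 13 = 7*(5*(-1/26)) + 13 = 7*(-5/26) + 13 = -35/26 + 13 = 303/26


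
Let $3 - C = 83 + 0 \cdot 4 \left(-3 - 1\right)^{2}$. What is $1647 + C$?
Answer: $1567$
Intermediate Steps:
$C = -80$ ($C = 3 - \left(83 + 0 \cdot 4 \left(-3 - 1\right)^{2}\right) = 3 - \left(83 + 0 \left(-4\right)^{2}\right) = 3 - \left(83 + 0 \cdot 16\right) = 3 - \left(83 + 0\right) = 3 - 83 = -80$)
$1647 + C = 1647 - 80 = 1567$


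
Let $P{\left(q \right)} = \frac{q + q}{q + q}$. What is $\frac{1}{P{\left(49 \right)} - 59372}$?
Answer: $- \frac{1}{59371} \approx -1.6843 \cdot 10^{-5}$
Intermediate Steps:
$P{\left(q \right)} = 1$ ($P{\left(q \right)} = \frac{2 q}{2 q} = 2 q \frac{1}{2 q} = 1$)
$\frac{1}{P{\left(49 \right)} - 59372} = \frac{1}{1 - 59372} = \frac{1}{-59371} = - \frac{1}{59371}$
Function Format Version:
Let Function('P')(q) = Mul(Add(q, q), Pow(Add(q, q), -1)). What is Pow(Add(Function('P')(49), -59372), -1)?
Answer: Rational(-1, 59371) ≈ -1.6843e-5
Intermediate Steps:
Function('P')(q) = 1 (Function('P')(q) = Mul(Mul(2, q), Pow(Mul(2, q), -1)) = Mul(Mul(2, q), Mul(Rational(1, 2), Pow(q, -1))) = 1)
Pow(Add(Function('P')(49), -59372), -1) = Pow(Add(1, -59372), -1) = Pow(-59371, -1) = Rational(-1, 59371)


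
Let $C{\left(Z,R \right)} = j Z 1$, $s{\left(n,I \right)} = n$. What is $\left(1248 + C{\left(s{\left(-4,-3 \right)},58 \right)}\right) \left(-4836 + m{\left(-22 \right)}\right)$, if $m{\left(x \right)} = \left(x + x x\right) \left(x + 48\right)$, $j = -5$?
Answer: $9099168$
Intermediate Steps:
$C{\left(Z,R \right)} = - 5 Z$ ($C{\left(Z,R \right)} = - 5 Z 1 = - 5 Z$)
$m{\left(x \right)} = \left(48 + x\right) \left(x + x^{2}\right)$ ($m{\left(x \right)} = \left(x + x^{2}\right) \left(48 + x\right) = \left(48 + x\right) \left(x + x^{2}\right)$)
$\left(1248 + C{\left(s{\left(-4,-3 \right)},58 \right)}\right) \left(-4836 + m{\left(-22 \right)}\right) = \left(1248 - -20\right) \left(-4836 - 22 \left(48 + \left(-22\right)^{2} + 49 \left(-22\right)\right)\right) = \left(1248 + 20\right) \left(-4836 - 22 \left(48 + 484 - 1078\right)\right) = 1268 \left(-4836 - -12012\right) = 1268 \left(-4836 + 12012\right) = 1268 \cdot 7176 = 9099168$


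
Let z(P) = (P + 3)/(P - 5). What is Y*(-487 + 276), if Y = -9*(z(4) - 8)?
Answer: -28485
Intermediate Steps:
z(P) = (3 + P)/(-5 + P)
Y = 135 (Y = -9*((3 + 4)/(-5 + 4) - 8) = -9*(7/(-1) - 8) = -9*(-1*7 - 8) = -9*(-7 - 8) = -9*(-15) = 135)
Y*(-487 + 276) = 135*(-487 + 276) = 135*(-211) = -28485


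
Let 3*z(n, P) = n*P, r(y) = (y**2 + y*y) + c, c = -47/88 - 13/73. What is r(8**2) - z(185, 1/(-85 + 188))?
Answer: 16258648957/1985016 ≈ 8190.7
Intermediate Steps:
c = -4575/6424 (c = -47*1/88 - 13*1/73 = -47/88 - 13/73 = -4575/6424 ≈ -0.71217)
r(y) = -4575/6424 + 2*y**2 (r(y) = (y**2 + y*y) - 4575/6424 = (y**2 + y**2) - 4575/6424 = 2*y**2 - 4575/6424 = -4575/6424 + 2*y**2)
z(n, P) = P*n/3 (z(n, P) = (n*P)/3 = (P*n)/3 = P*n/3)
r(8**2) - z(185, 1/(-85 + 188)) = (-4575/6424 + 2*(8**2)**2) - 185/(3*(-85 + 188)) = (-4575/6424 + 2*64**2) - 185/(3*103) = (-4575/6424 + 2*4096) - 185/(3*103) = (-4575/6424 + 8192) - 1*185/309 = 52620833/6424 - 185/309 = 16258648957/1985016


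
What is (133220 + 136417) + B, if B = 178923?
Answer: 448560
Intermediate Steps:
(133220 + 136417) + B = (133220 + 136417) + 178923 = 269637 + 178923 = 448560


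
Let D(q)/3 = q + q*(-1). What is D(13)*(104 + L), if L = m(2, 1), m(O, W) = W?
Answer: 0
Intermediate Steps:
D(q) = 0 (D(q) = 3*(q + q*(-1)) = 3*(q - q) = 3*0 = 0)
L = 1
D(13)*(104 + L) = 0*(104 + 1) = 0*105 = 0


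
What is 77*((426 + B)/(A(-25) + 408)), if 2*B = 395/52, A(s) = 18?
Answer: 3441823/44304 ≈ 77.687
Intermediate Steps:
B = 395/104 (B = (395/52)/2 = (395*(1/52))/2 = (1/2)*(395/52) = 395/104 ≈ 3.7981)
77*((426 + B)/(A(-25) + 408)) = 77*((426 + 395/104)/(18 + 408)) = 77*((44699/104)/426) = 77*((44699/104)*(1/426)) = 77*(44699/44304) = 3441823/44304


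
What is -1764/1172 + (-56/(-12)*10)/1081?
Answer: -1389143/950199 ≈ -1.4620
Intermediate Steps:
-1764/1172 + (-56/(-12)*10)/1081 = -1764*1/1172 + (-56*(-1)/12*10)*(1/1081) = -441/293 + (-4*(-7/6)*10)*(1/1081) = -441/293 + ((14/3)*10)*(1/1081) = -441/293 + (140/3)*(1/1081) = -441/293 + 140/3243 = -1389143/950199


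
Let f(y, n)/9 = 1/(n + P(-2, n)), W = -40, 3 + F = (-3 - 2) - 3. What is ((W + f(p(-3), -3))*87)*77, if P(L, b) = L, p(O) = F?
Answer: -1400091/5 ≈ -2.8002e+5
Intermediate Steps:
F = -11 (F = -3 + ((-3 - 2) - 3) = -3 + (-5 - 3) = -3 - 8 = -11)
p(O) = -11
f(y, n) = 9/(-2 + n) (f(y, n) = 9/(n - 2) = 9/(-2 + n))
((W + f(p(-3), -3))*87)*77 = ((-40 + 9/(-2 - 3))*87)*77 = ((-40 + 9/(-5))*87)*77 = ((-40 + 9*(-1/5))*87)*77 = ((-40 - 9/5)*87)*77 = -209/5*87*77 = -18183/5*77 = -1400091/5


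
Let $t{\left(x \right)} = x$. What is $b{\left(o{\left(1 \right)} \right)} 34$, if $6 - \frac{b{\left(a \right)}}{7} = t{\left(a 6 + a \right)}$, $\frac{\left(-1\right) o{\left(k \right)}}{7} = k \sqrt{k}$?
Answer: $13090$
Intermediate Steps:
$o{\left(k \right)} = - 7 k^{\frac{3}{2}}$ ($o{\left(k \right)} = - 7 k \sqrt{k} = - 7 k^{\frac{3}{2}}$)
$b{\left(a \right)} = 42 - 49 a$ ($b{\left(a \right)} = 42 - 7 \left(a 6 + a\right) = 42 - 7 \left(6 a + a\right) = 42 - 7 \cdot 7 a = 42 - 49 a$)
$b{\left(o{\left(1 \right)} \right)} 34 = \left(42 - 49 \left(- 7 \cdot 1^{\frac{3}{2}}\right)\right) 34 = \left(42 - 49 \left(\left(-7\right) 1\right)\right) 34 = \left(42 - -343\right) 34 = \left(42 + 343\right) 34 = 385 \cdot 34 = 13090$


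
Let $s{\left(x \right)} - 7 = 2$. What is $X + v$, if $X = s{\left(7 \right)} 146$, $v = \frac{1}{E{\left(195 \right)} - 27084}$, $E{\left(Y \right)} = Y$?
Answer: $\frac{35332145}{26889} \approx 1314.0$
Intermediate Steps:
$s{\left(x \right)} = 9$ ($s{\left(x \right)} = 7 + 2 = 9$)
$v = - \frac{1}{26889}$ ($v = \frac{1}{195 - 27084} = \frac{1}{-26889} = - \frac{1}{26889} \approx -3.719 \cdot 10^{-5}$)
$X = 1314$ ($X = 9 \cdot 146 = 1314$)
$X + v = 1314 - \frac{1}{26889} = \frac{35332145}{26889}$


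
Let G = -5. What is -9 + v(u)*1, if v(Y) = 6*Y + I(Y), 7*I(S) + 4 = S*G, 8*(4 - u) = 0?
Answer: 81/7 ≈ 11.571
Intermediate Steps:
u = 4 (u = 4 - 1/8*0 = 4 + 0 = 4)
I(S) = -4/7 - 5*S/7 (I(S) = -4/7 + (S*(-5))/7 = -4/7 + (-5*S)/7 = -4/7 - 5*S/7)
v(Y) = -4/7 + 37*Y/7 (v(Y) = 6*Y + (-4/7 - 5*Y/7) = -4/7 + 37*Y/7)
-9 + v(u)*1 = -9 + (-4/7 + (37/7)*4)*1 = -9 + (-4/7 + 148/7)*1 = -9 + (144/7)*1 = -9 + 144/7 = 81/7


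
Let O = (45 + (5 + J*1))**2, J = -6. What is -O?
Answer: -1936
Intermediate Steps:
O = 1936 (O = (45 + (5 - 6*1))**2 = (45 + (5 - 6))**2 = (45 - 1)**2 = 44**2 = 1936)
-O = -1*1936 = -1936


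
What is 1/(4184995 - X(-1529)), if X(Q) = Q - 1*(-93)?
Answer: 1/4186431 ≈ 2.3887e-7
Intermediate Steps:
X(Q) = 93 + Q (X(Q) = Q + 93 = 93 + Q)
1/(4184995 - X(-1529)) = 1/(4184995 - (93 - 1529)) = 1/(4184995 - 1*(-1436)) = 1/(4184995 + 1436) = 1/4186431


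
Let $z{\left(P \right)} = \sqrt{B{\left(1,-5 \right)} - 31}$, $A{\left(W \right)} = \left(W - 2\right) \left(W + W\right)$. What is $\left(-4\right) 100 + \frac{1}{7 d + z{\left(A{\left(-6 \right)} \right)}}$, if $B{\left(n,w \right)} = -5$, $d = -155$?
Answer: $- \frac{470905485}{1177261} - \frac{6 i}{1177261} \approx -400.0 - 5.0966 \cdot 10^{-6} i$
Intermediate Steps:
$A{\left(W \right)} = 2 W \left(-2 + W\right)$ ($A{\left(W \right)} = \left(-2 + W\right) 2 W = 2 W \left(-2 + W\right)$)
$z{\left(P \right)} = 6 i$ ($z{\left(P \right)} = \sqrt{-5 - 31} = \sqrt{-36} = 6 i$)
$\left(-4\right) 100 + \frac{1}{7 d + z{\left(A{\left(-6 \right)} \right)}} = \left(-4\right) 100 + \frac{1}{7 \left(-155\right) + 6 i} = -400 + \frac{1}{-1085 + 6 i} = -400 + \frac{-1085 - 6 i}{1177261}$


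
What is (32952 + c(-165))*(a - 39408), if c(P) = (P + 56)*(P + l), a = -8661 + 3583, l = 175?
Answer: -1417412932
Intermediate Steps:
a = -5078
c(P) = (56 + P)*(175 + P) (c(P) = (P + 56)*(P + 175) = (56 + P)*(175 + P))
(32952 + c(-165))*(a - 39408) = (32952 + (9800 + (-165)**2 + 231*(-165)))*(-5078 - 39408) = (32952 + (9800 + 27225 - 38115))*(-44486) = (32952 - 1090)*(-44486) = 31862*(-44486) = -1417412932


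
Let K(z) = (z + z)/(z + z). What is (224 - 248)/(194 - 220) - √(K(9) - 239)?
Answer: 12/13 - I*√238 ≈ 0.92308 - 15.427*I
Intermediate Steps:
K(z) = 1 (K(z) = (2*z)/((2*z)) = (2*z)*(1/(2*z)) = 1)
(224 - 248)/(194 - 220) - √(K(9) - 239) = (224 - 248)/(194 - 220) - √(1 - 239) = -24/(-26) - √(-238) = -24*(-1/26) - I*√238 = 12/13 - I*√238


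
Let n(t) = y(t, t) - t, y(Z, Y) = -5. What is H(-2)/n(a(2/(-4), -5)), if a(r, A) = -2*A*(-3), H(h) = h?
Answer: -2/25 ≈ -0.080000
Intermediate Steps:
a(r, A) = 6*A
n(t) = -5 - t
H(-2)/n(a(2/(-4), -5)) = -2/(-5 - 6*(-5)) = -2/(-5 - 1*(-30)) = -2/(-5 + 30) = -2/25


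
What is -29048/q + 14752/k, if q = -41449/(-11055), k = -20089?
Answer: -6451704437608/832668961 ≈ -7748.2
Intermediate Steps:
q = 41449/11055 (q = -41449*(-1/11055) = 41449/11055 ≈ 3.7493)
-29048/q + 14752/k = -29048/41449/11055 + 14752/(-20089) = -29048*11055/41449 + 14752*(-1/20089) = -321125640/41449 - 14752/20089 = -6451704437608/832668961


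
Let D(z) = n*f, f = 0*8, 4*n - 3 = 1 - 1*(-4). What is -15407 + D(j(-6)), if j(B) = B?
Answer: -15407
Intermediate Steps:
n = 2 (n = ¾ + (1 - 1*(-4))/4 = ¾ + (1 + 4)/4 = ¾ + (¼)*5 = ¾ + 5/4 = 2)
f = 0
D(z) = 0 (D(z) = 2*0 = 0)
-15407 + D(j(-6)) = -15407 + 0 = -15407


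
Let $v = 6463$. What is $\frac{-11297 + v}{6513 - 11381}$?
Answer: $\frac{2417}{2434} \approx 0.99302$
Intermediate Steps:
$\frac{-11297 + v}{6513 - 11381} = \frac{-11297 + 6463}{6513 - 11381} = - \frac{4834}{-4868} = \left(-4834\right) \left(- \frac{1}{4868}\right) = \frac{2417}{2434}$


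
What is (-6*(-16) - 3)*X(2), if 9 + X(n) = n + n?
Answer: -465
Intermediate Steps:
X(n) = -9 + 2*n (X(n) = -9 + (n + n) = -9 + 2*n)
(-6*(-16) - 3)*X(2) = (-6*(-16) - 3)*(-9 + 2*2) = (96 - 3)*(-9 + 4) = 93*(-5) = -465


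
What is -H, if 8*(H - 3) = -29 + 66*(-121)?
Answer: 7991/8 ≈ 998.88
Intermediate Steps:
H = -7991/8 (H = 3 + (-29 + 66*(-121))/8 = 3 + (-29 - 7986)/8 = 3 + (⅛)*(-8015) = 3 - 8015/8 = -7991/8 ≈ -998.88)
-H = -1*(-7991/8) = 7991/8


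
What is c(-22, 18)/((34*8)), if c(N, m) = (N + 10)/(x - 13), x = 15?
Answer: -3/136 ≈ -0.022059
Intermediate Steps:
c(N, m) = 5 + N/2 (c(N, m) = (N + 10)/(15 - 13) = (10 + N)/2 = (10 + N)*(½) = 5 + N/2)
c(-22, 18)/((34*8)) = (5 + (½)*(-22))/((34*8)) = (5 - 11)/272 = -6*1/272 = -3/136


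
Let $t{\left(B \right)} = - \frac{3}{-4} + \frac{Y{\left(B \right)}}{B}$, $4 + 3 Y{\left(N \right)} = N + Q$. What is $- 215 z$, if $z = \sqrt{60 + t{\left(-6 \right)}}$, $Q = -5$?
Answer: $- \frac{215 \sqrt{2217}}{6} \approx -1687.2$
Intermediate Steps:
$Y{\left(N \right)} = -3 + \frac{N}{3}$ ($Y{\left(N \right)} = - \frac{4}{3} + \frac{N - 5}{3} = - \frac{4}{3} + \frac{-5 + N}{3} = - \frac{4}{3} + \left(- \frac{5}{3} + \frac{N}{3}\right) = -3 + \frac{N}{3}$)
$t{\left(B \right)} = \frac{3}{4} + \frac{-3 + \frac{B}{3}}{B}$ ($t{\left(B \right)} = - \frac{3}{-4} + \frac{-3 + \frac{B}{3}}{B} = \left(-3\right) \left(- \frac{1}{4}\right) + \frac{-3 + \frac{B}{3}}{B} = \frac{3}{4} + \frac{-3 + \frac{B}{3}}{B}$)
$z = \frac{\sqrt{2217}}{6}$ ($z = \sqrt{60 + \left(\frac{13}{12} - \frac{3}{-6}\right)} = \sqrt{60 + \left(\frac{13}{12} - - \frac{1}{2}\right)} = \sqrt{60 + \left(\frac{13}{12} + \frac{1}{2}\right)} = \sqrt{60 + \frac{19}{12}} = \sqrt{\frac{739}{12}} = \frac{\sqrt{2217}}{6} \approx 7.8475$)
$- 215 z = - 215 \frac{\sqrt{2217}}{6} = - \frac{215 \sqrt{2217}}{6}$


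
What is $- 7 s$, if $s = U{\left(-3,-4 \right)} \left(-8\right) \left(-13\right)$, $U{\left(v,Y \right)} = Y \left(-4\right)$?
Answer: $-11648$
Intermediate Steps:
$U{\left(v,Y \right)} = - 4 Y$
$s = 1664$ ($s = \left(-4\right) \left(-4\right) \left(-8\right) \left(-13\right) = 16 \left(-8\right) \left(-13\right) = \left(-128\right) \left(-13\right) = 1664$)
$- 7 s = \left(-7\right) 1664 = -11648$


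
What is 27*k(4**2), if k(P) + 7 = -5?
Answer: -324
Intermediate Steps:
k(P) = -12 (k(P) = -7 - 5 = -12)
27*k(4**2) = 27*(-12) = -324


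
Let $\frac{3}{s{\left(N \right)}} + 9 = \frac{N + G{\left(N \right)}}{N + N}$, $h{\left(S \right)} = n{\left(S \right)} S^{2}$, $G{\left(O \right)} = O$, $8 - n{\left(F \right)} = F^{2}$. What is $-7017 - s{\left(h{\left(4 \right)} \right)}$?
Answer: $- \frac{56133}{8} \approx -7016.6$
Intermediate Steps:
$n{\left(F \right)} = 8 - F^{2}$
$h{\left(S \right)} = S^{2} \left(8 - S^{2}\right)$ ($h{\left(S \right)} = \left(8 - S^{2}\right) S^{2} = S^{2} \left(8 - S^{2}\right)$)
$s{\left(N \right)} = - \frac{3}{8}$ ($s{\left(N \right)} = \frac{3}{-9 + \frac{N + N}{N + N}} = \frac{3}{-9 + \frac{2 N}{2 N}} = \frac{3}{-9 + 2 N \frac{1}{2 N}} = \frac{3}{-9 + 1} = \frac{3}{-8} = 3 \left(- \frac{1}{8}\right) = - \frac{3}{8}$)
$-7017 - s{\left(h{\left(4 \right)} \right)} = -7017 - - \frac{3}{8} = -7017 + \frac{3}{8} = - \frac{56133}{8}$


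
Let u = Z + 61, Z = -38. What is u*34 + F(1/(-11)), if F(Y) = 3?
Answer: 785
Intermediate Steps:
u = 23 (u = -38 + 61 = 23)
u*34 + F(1/(-11)) = 23*34 + 3 = 782 + 3 = 785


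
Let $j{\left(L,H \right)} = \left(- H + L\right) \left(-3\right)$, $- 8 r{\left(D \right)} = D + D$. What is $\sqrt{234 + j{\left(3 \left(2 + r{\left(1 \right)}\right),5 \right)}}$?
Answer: $\frac{\sqrt{933}}{2} \approx 15.273$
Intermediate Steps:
$r{\left(D \right)} = - \frac{D}{4}$ ($r{\left(D \right)} = - \frac{D + D}{8} = - \frac{2 D}{8} = - \frac{D}{4}$)
$j{\left(L,H \right)} = - 3 L + 3 H$ ($j{\left(L,H \right)} = \left(L - H\right) \left(-3\right) = - 3 L + 3 H$)
$\sqrt{234 + j{\left(3 \left(2 + r{\left(1 \right)}\right),5 \right)}} = \sqrt{234 + \left(- 3 \cdot 3 \left(2 - \frac{1}{4}\right) + 3 \cdot 5\right)} = \sqrt{234 + \left(- 3 \cdot 3 \left(2 - \frac{1}{4}\right) + 15\right)} = \sqrt{234 + \left(- 3 \cdot 3 \cdot \frac{7}{4} + 15\right)} = \sqrt{234 + \left(\left(-3\right) \frac{21}{4} + 15\right)} = \sqrt{234 + \left(- \frac{63}{4} + 15\right)} = \sqrt{234 - \frac{3}{4}} = \sqrt{\frac{933}{4}} = \frac{\sqrt{933}}{2}$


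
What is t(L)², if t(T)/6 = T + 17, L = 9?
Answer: 24336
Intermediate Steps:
t(T) = 102 + 6*T (t(T) = 6*(T + 17) = 6*(17 + T) = 102 + 6*T)
t(L)² = (102 + 6*9)² = (102 + 54)² = 156² = 24336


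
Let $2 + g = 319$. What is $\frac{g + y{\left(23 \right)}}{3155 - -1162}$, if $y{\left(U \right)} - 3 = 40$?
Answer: $\frac{120}{1439} \approx 0.083391$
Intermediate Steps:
$g = 317$ ($g = -2 + 319 = 317$)
$y{\left(U \right)} = 43$ ($y{\left(U \right)} = 3 + 40 = 43$)
$\frac{g + y{\left(23 \right)}}{3155 - -1162} = \frac{317 + 43}{3155 - -1162} = \frac{360}{3155 + \left(-385 + 1547\right)} = \frac{360}{3155 + 1162} = \frac{360}{4317} = 360 \cdot \frac{1}{4317} = \frac{120}{1439}$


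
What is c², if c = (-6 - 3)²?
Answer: 6561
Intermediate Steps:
c = 81 (c = (-9)² = 81)
c² = 81² = 6561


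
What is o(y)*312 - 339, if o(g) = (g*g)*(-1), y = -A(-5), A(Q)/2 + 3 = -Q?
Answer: -5331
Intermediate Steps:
A(Q) = -6 - 2*Q (A(Q) = -6 + 2*(-Q) = -6 - 2*Q)
y = -4 (y = -(-6 - 2*(-5)) = -(-6 + 10) = -1*4 = -4)
o(g) = -g**2 (o(g) = g**2*(-1) = -g**2)
o(y)*312 - 339 = -1*(-4)**2*312 - 339 = -1*16*312 - 339 = -16*312 - 339 = -4992 - 339 = -5331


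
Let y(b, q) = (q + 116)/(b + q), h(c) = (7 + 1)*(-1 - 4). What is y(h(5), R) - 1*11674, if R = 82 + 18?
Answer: -58352/5 ≈ -11670.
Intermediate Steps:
R = 100
h(c) = -40 (h(c) = 8*(-5) = -40)
y(b, q) = (116 + q)/(b + q)
y(h(5), R) - 1*11674 = (116 + 100)/(-40 + 100) - 1*11674 = 216/60 - 11674 = (1/60)*216 - 11674 = 18/5 - 11674 = -58352/5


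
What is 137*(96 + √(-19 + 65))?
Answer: 13152 + 137*√46 ≈ 14081.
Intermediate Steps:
137*(96 + √(-19 + 65)) = 137*(96 + √46) = 13152 + 137*√46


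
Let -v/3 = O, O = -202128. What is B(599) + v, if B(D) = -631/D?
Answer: 363223385/599 ≈ 6.0638e+5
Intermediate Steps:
v = 606384 (v = -3*(-202128) = 606384)
B(599) + v = -631/599 + 606384 = 363223385/599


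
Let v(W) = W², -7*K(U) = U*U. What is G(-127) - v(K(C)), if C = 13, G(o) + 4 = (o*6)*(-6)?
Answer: 195271/49 ≈ 3985.1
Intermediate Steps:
G(o) = -4 - 36*o (G(o) = -4 + (o*6)*(-6) = -4 + (6*o)*(-6) = -4 - 36*o)
K(U) = -U²/7 (K(U) = -U*U/7 = -U²/7)
G(-127) - v(K(C)) = (-4 - 36*(-127)) - (-⅐*13²)² = (-4 + 4572) - (-⅐*169)² = 4568 - (-169/7)² = 4568 - 1*28561/49 = 4568 - 28561/49 = 195271/49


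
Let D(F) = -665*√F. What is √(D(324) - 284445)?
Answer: 3*I*√32935 ≈ 544.44*I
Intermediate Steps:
√(D(324) - 284445) = √(-665*√324 - 284445) = √(-665*18 - 284445) = √(-11970 - 284445) = √(-296415) = 3*I*√32935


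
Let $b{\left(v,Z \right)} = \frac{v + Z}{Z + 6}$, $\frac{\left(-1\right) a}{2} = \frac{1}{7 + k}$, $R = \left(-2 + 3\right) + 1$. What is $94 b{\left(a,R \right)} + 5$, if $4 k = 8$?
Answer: $\frac{233}{9} \approx 25.889$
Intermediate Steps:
$k = 2$ ($k = \frac{1}{4} \cdot 8 = 2$)
$R = 2$ ($R = 1 + 1 = 2$)
$a = - \frac{2}{9}$ ($a = - \frac{2}{7 + 2} = - \frac{2}{9} \approx -0.22222$)
$b{\left(v,Z \right)} = \frac{Z + v}{6 + Z}$
$94 b{\left(a,R \right)} + 5 = 94 \frac{2 - \frac{2}{9}}{6 + 2} + 5 = 94 \cdot \frac{1}{8} \cdot \frac{16}{9} + 5 = 94 \cdot \frac{2}{9} + 5 = \frac{188}{9} + 5 = \frac{233}{9}$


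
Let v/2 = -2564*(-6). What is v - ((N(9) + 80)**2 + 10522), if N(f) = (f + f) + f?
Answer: 8797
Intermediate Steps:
N(f) = 3*f (N(f) = 2*f + f = 3*f)
v = 30768 (v = 2*(-2564*(-6)) = 2*15384 = 30768)
v - ((N(9) + 80)**2 + 10522) = 30768 - ((3*9 + 80)**2 + 10522) = 30768 - ((27 + 80)**2 + 10522) = 30768 - (107**2 + 10522) = 30768 - (11449 + 10522) = 30768 - 1*21971 = 30768 - 21971 = 8797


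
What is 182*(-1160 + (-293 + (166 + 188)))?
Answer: -200018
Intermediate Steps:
182*(-1160 + (-293 + (166 + 188))) = 182*(-1160 + (-293 + 354)) = 182*(-1160 + 61) = 182*(-1099) = -200018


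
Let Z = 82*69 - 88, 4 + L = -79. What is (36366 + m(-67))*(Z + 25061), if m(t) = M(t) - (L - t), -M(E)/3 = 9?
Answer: 1113590005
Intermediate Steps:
L = -83 (L = -4 - 79 = -83)
Z = 5570 (Z = 5658 - 88 = 5570)
M(E) = -27 (M(E) = -3*9 = -27)
m(t) = 56 + t (m(t) = -27 - (-83 - t) = -27 + (83 + t) = 56 + t)
(36366 + m(-67))*(Z + 25061) = (36366 + (56 - 67))*(5570 + 25061) = (36366 - 11)*30631 = 36355*30631 = 1113590005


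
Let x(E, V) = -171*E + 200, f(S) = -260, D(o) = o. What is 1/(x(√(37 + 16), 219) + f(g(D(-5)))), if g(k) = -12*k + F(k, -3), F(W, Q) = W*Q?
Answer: 20/515391 - 19*√53/171797 ≈ -0.00076634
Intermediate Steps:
F(W, Q) = Q*W
g(k) = -15*k (g(k) = -12*k - 3*k = -15*k)
x(E, V) = 200 - 171*E
1/(x(√(37 + 16), 219) + f(g(D(-5)))) = 1/((200 - 171*√(37 + 16)) - 260) = 1/((200 - 171*√53) - 260) = 1/(-60 - 171*√53)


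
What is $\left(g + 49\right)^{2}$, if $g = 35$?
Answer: $7056$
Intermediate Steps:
$\left(g + 49\right)^{2} = \left(35 + 49\right)^{2} = 84^{2} = 7056$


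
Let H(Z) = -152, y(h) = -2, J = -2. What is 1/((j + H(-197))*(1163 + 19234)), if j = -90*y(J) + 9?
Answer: 1/754689 ≈ 1.3250e-6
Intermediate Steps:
j = 189 (j = -90*(-2) + 9 = 180 + 9 = 189)
1/((j + H(-197))*(1163 + 19234)) = 1/((189 - 152)*(1163 + 19234)) = 1/(37*20397) = 1/754689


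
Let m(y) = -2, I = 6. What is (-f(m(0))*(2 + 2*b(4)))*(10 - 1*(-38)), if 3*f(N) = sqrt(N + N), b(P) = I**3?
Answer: -13888*I ≈ -13888.0*I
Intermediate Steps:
b(P) = 216 (b(P) = 6**3 = 216)
f(N) = sqrt(2)*sqrt(N)/3 (f(N) = sqrt(N + N)/3 = sqrt(2*N)/3 = (sqrt(2)*sqrt(N))/3 = sqrt(2)*sqrt(N)/3)
(-f(m(0))*(2 + 2*b(4)))*(10 - 1*(-38)) = (-sqrt(2)*sqrt(-2)/3*(2 + 2*216))*(10 - 1*(-38)) = (-sqrt(2)*(I*sqrt(2))/3*(2 + 432))*(10 + 38) = -2*I/3*434*48 = -868*I/3*48 = -13888*I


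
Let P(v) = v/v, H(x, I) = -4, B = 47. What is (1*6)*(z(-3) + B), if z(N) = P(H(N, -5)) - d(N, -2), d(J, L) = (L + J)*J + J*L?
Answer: 162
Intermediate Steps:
d(J, L) = J*L + J*(J + L) (d(J, L) = (J + L)*J + J*L = J*(J + L) + J*L = J*L + J*(J + L))
P(v) = 1
z(N) = 1 - N*(-4 + N) (z(N) = 1 - N*(N + 2*(-2)) = 1 - N*(N - 4) = 1 - N*(-4 + N))
(1*6)*(z(-3) + B) = (1*6)*((1 - 1*(-3)*(-4 - 3)) + 47) = 6*((1 - 1*(-3)*(-7)) + 47) = 6*((1 - 21) + 47) = 6*(-20 + 47) = 6*27 = 162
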